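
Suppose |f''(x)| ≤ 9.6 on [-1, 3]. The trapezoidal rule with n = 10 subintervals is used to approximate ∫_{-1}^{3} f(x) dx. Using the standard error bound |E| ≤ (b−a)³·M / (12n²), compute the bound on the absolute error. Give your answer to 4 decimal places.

|E| ≤ (4)³·9.6 / (12·10²) = 614.4/1200 = 0.5120.

0.5120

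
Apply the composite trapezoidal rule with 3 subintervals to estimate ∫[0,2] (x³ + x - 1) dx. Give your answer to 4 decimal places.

4.4444

h = (2 − 0)/3 = 0.666667.
Nodes x₀,…,x₃ = 0, 0.666667, 1.333333, 2.
f(x) = x³ + x - 1: f₀=-1, f₁=-0.037037, f₂=2.703704, f₃=9.
(h/2)·[f₀ + 2f₁ + 2f₂ + f₃] = 0.333333·(13.333333) = 4.4444.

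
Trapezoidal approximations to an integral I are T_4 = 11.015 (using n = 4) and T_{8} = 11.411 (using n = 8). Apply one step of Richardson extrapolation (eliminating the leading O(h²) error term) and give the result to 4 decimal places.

11.5430

R = (4·T_{8} − T_4) / 3 = (4·11.411 − 11.015)/3 = (34.629)/3 = 11.5430.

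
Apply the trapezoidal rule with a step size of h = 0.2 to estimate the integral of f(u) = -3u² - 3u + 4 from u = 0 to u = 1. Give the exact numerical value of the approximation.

1.48

h = (1 − 0)/5 = 0.2.
Nodes u₀,…,u₅ = 0, 0.2, 0.4, 0.6, 0.8, 1.
f(u) = -3u² - 3u + 4: f₀=4, f₁=3.28, f₂=2.32, f₃=1.12, f₄=-0.32, f₅=-2.
(h/2)·[f₀ + 2f₁ + 2f₂ + 2f₃ + 2f₄ + f₅] = 0.1·(14.8) = 1.48.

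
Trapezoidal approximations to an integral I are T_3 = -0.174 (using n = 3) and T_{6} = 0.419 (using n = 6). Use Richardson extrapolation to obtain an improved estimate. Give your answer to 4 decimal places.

0.6167

R = (4·T_{6} − T_3) / 3 = (4·0.419 − (-0.174))/3 = (1.850)/3 = 0.6167.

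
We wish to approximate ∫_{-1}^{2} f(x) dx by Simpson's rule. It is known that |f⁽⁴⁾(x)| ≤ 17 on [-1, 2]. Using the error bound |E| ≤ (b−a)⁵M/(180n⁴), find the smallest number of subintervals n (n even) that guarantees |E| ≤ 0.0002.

Need 4131/(180n⁴) ≤ 0.0002.
n⁴ ≥ 4131/(180·0.0002) = 114750 ⇒ n ≥ 18.4051, so the smallest even n is 20. (n must be even for Simpson's rule.)

20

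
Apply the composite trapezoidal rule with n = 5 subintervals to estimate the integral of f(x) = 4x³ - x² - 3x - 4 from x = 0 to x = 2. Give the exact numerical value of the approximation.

-0.08

h = (2 − 0)/5 = 0.4.
Nodes x₀,…,x₅ = 0, 0.4, 0.8, 1.2, 1.6, 2.
f(x) = 4x³ - x² - 3x - 4: f₀=-4, f₁=-5.104, f₂=-4.992, f₃=-2.128, f₄=5.024, f₅=18.
(h/2)·[f₀ + 2f₁ + 2f₂ + 2f₃ + 2f₄ + f₅] = 0.2·(-0.4) = -0.08.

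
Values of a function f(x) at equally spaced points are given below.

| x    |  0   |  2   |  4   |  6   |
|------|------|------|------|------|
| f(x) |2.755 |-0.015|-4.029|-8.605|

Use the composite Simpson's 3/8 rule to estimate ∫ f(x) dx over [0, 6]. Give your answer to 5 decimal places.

-13.48650

h = 2, n = 3.
(3h/8)·[y₀ + 3y₁ + 3y₂ + y₃] = 0.75·(-17.982) = -13.48650.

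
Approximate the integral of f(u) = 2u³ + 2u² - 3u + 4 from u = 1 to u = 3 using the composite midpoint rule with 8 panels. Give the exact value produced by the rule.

53.1875

h = (3 − 1)/8 = 0.25.
Midpoints m₁,…,m₈ = 1.125, 1.375, 1.625, 1.875, 2.125, 2.375, 2.625, 2.875.
f(m₁)=6.00390625, f(m₂)=8.85546875, f(m₃)=12.98828125, f(m₄)=18.58984375, f(m₅)=25.84765625, f(m₆)=34.94921875, f(m₇)=46.08203125, f(m₈)=59.43359375.
h·[f(m₁) + f(m₂) + f(m₃) + f(m₄) + f(m₅) + f(m₆) + f(m₇) + f(m₈)] = 0.25·(212.75) = 53.1875.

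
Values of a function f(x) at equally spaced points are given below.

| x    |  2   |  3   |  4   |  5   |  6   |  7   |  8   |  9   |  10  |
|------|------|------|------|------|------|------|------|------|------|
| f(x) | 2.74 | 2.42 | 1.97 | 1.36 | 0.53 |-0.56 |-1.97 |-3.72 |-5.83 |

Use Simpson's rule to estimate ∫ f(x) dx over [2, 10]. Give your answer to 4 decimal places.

h = 1, n = 8.
(h/3)·[y₀ + 4y₁ + 2y₂ + 4y₃ + 2y₄ + 4y₅ + 2y₆ + 4y₇ + y₈] = 0.333333·(-4.03) = -1.3433.

-1.3433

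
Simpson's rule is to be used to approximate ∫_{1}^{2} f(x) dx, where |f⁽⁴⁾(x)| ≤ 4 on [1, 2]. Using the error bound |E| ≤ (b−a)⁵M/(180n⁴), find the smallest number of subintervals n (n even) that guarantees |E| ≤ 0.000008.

8

Need 4/(180n⁴) ≤ 0.000008.
n⁴ ≥ 4/(180·0.000008) = 2777.78 ⇒ n ≥ 7.2598, so the smallest even n is 8. (n must be even for Simpson's rule.)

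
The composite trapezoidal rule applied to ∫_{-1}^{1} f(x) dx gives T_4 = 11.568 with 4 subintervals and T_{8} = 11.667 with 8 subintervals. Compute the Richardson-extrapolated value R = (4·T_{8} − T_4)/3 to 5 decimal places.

11.70000

R = (4·T_{8} − T_4) / 3 = (4·11.667 − 11.568)/3 = (35.100)/3 = 11.70000.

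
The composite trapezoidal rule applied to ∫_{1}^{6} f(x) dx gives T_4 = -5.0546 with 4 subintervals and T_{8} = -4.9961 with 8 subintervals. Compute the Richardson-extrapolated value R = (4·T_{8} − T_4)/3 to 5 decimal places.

R = (4·T_{8} − T_4) / 3 = (4·(-4.9961) − (-5.0546))/3 = (-14.9298)/3 = -4.97660.

-4.97660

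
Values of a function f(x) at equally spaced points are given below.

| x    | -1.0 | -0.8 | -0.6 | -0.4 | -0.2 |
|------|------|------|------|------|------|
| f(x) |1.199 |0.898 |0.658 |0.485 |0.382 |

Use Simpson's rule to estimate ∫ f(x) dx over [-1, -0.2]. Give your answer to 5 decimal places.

0.56193

h = 0.2, n = 4.
(h/3)·[y₀ + 4y₁ + 2y₂ + 4y₃ + y₄] = 0.066667·(8.429) = 0.56193.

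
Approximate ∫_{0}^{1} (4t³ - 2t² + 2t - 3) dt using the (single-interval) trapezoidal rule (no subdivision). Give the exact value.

-1

T = (b−a)/2 · [f(0) + f(1)] = 0.5·[(-3) + 1] = -1.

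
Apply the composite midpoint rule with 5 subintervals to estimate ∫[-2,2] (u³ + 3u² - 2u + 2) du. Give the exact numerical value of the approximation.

h = (2 − (-2))/5 = 0.8.
Midpoints m₁,…,m₅ = -1.6, -0.8, 0, 0.8, 1.6.
f(m₁)=8.784, f(m₂)=5.008, f(m₃)=2, f(m₄)=2.832, f(m₅)=10.576.
h·[f(m₁) + f(m₂) + f(m₃) + f(m₄) + f(m₅)] = 0.8·(29.2) = 23.36.

23.36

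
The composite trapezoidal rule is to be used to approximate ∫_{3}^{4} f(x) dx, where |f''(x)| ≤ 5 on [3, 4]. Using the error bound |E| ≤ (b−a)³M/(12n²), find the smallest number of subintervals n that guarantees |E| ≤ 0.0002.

46

Need 5/(12n²) ≤ 0.0002.
n² ≥ 5/(12·0.0002) = 2083.33 ⇒ n ≥ 45.6435, so the smallest n is 46.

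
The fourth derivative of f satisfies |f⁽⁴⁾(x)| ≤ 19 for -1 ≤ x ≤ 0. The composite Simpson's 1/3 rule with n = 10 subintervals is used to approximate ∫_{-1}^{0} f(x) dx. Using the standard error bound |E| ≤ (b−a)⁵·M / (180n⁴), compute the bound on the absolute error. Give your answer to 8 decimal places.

|E| ≤ (1)⁵·19 / (180·10⁴) = 19/1800000 = 0.00001056.

0.00001056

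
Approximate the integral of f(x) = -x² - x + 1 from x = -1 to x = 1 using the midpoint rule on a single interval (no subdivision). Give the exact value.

2

M = (b−a)·f(0) = 2·(1) = 2.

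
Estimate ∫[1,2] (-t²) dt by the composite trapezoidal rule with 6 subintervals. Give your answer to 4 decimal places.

-2.3380

h = (2 − 1)/6 = 0.166667.
Nodes t₀,…,t₆ = 1, 1.166667, 1.333333, 1.5, 1.666667, 1.833333, 2.
f(t) = -t²: f₀=-1, f₁=-1.361111, f₂=-1.777778, f₃=-2.25, f₄=-2.777778, f₅=-3.361111, f₆=-4.
(h/2)·[f₀ + 2f₁ + 2f₂ + 2f₃ + 2f₄ + 2f₅ + f₆] = 0.083333·(-28.055556) = -2.3380.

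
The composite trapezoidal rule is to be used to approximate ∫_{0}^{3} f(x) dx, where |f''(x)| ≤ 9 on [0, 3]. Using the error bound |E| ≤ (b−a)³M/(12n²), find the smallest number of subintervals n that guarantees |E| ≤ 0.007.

54

Need 243/(12n²) ≤ 0.007.
n² ≥ 243/(12·0.007) = 2892.86 ⇒ n ≥ 53.7853, so the smallest n is 54.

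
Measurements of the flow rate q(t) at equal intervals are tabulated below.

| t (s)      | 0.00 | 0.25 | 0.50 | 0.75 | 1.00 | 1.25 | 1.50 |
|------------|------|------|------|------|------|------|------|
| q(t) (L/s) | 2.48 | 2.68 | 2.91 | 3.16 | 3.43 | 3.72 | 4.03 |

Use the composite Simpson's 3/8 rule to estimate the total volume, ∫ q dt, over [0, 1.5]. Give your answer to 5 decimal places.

h = 0.25, n = 6.
(3h/8)·[y₀ + 3y₁ + 3y₂ + 2y₃ + 3y₄ + 3y₅ + y₆] = 0.09375·(51.05) = 4.78594.

4.78594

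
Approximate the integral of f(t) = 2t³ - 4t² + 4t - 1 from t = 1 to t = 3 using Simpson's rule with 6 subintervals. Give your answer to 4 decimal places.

19.3333

h = (3 − 1)/6 = 0.333333.
Nodes t₀,…,t₆ = 1, 1.333333, 1.666667, 2, 2.333333, 2.666667, 3.
f(t) = 2t³ - 4t² + 4t - 1: f₀=1, f₁=1.962963, f₂=3.814815, f₃=7, f₄=11.962963, f₅=19.148148, f₆=29.
(h/3)·[f₀ + 4f₁ + 2f₂ + 4f₃ + 2f₄ + 4f₅ + f₆] = 0.111111·(174) = 19.3333.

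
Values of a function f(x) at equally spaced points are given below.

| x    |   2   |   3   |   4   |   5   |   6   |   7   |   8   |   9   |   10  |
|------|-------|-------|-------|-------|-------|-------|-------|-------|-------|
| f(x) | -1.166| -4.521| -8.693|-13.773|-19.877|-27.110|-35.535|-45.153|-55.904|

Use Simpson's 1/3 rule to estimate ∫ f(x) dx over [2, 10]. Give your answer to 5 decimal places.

-182.50267

h = 1, n = 8.
(h/3)·[y₀ + 4y₁ + 2y₂ + 4y₃ + 2y₄ + 4y₅ + 2y₆ + 4y₇ + y₈] = 0.333333·(-547.508) = -182.50267.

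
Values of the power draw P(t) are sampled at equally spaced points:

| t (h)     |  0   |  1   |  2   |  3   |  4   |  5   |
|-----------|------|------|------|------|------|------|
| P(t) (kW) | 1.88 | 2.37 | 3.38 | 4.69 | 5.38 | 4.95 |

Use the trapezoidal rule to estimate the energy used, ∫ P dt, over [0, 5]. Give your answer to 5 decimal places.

19.23500

h = 1, n = 5.
(h/2)·[y₀ + 2y₁ + 2y₂ + 2y₃ + 2y₄ + y₅] = 0.5·(38.47) = 19.23500.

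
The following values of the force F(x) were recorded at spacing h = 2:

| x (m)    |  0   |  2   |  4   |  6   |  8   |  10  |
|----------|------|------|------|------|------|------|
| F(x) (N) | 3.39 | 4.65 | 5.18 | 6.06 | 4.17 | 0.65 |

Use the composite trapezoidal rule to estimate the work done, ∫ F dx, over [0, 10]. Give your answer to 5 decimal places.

44.16000

h = 2, n = 5.
(h/2)·[y₀ + 2y₁ + 2y₂ + 2y₃ + 2y₄ + y₅] = 1·(44.16) = 44.16000.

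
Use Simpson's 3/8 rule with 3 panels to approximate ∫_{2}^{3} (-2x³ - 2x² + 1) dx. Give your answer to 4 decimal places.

-44.1667

h = (3 − 2)/3 = 0.333333.
Nodes x₀,…,x₃ = 2, 2.333333, 2.666667, 3.
f(x) = -2x³ - 2x² + 1: f₀=-23, f₁=-35.296296, f₂=-51.148148, f₃=-71.
(3h/8)·[f₀ + 3f₁ + 3f₂ + f₃] = 0.125·(-353.333333) = -44.1667.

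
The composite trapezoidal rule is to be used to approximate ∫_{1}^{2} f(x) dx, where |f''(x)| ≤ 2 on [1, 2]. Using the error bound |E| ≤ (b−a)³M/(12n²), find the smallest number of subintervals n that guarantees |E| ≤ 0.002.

10

Need 2/(12n²) ≤ 0.002.
n² ≥ 2/(12·0.002) = 83.3333 ⇒ n ≥ 9.1287, so the smallest n is 10.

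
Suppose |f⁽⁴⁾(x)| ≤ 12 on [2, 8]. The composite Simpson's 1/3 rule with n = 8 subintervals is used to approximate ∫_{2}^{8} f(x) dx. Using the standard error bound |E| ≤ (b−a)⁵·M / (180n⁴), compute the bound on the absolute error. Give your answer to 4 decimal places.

|E| ≤ (6)⁵·12 / (180·8⁴) = 93312/737280 = 0.1266.

0.1266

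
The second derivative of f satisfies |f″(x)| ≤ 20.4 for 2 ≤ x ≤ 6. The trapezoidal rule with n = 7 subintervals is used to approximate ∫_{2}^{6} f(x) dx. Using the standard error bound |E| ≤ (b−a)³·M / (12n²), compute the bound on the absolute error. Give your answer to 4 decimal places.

|E| ≤ (4)³·20.4 / (12·7²) = 1305.6/588 = 2.2204.

2.2204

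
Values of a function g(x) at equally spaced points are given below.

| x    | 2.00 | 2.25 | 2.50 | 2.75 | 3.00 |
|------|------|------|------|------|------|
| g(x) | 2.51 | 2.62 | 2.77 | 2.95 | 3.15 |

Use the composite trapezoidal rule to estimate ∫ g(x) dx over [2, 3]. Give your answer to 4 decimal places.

h = 0.25, n = 4.
(h/2)·[y₀ + 2y₁ + 2y₂ + 2y₃ + y₄] = 0.125·(22.34) = 2.7925.

2.7925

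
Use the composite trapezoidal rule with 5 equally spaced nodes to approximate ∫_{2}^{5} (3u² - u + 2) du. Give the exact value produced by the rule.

113.34375

h = (5 − 2)/4 = 0.75.
Nodes u₀,…,u₄ = 2, 2.75, 3.5, 4.25, 5.
f(u) = 3u² - u + 2: f₀=12, f₁=21.9375, f₂=35.25, f₃=51.9375, f₄=72.
(h/2)·[f₀ + 2f₁ + 2f₂ + 2f₃ + f₄] = 0.375·(302.25) = 113.34375.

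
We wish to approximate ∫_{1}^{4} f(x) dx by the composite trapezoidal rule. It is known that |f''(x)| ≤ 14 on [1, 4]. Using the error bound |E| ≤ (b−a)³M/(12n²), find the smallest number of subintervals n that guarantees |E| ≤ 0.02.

Need 378/(12n²) ≤ 0.02.
n² ≥ 378/(12·0.02) = 1575 ⇒ n ≥ 39.6863, so the smallest n is 40.

40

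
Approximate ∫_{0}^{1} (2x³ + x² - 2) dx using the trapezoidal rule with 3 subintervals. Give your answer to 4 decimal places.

h = (1 − 0)/3 = 0.333333.
Nodes x₀,…,x₃ = 0, 0.333333, 0.666667, 1.
f(x) = 2x³ + x² - 2: f₀=-2, f₁=-1.814815, f₂=-0.962963, f₃=1.
(h/2)·[f₀ + 2f₁ + 2f₂ + f₃] = 0.166667·(-6.555556) = -1.0926.

-1.0926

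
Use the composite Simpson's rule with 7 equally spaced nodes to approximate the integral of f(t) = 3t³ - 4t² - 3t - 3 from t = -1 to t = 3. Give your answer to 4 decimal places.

h = (3 − (-1))/6 = 0.666667.
Nodes t₀,…,t₆ = -1, -0.333333, 0.333333, 1, 1.666667, 2.333333, 3.
f(t) = 3t³ - 4t² - 3t - 3: f₀=-7, f₁=-2.555556, f₂=-4.333333, f₃=-7, f₄=-5.222222, f₅=6.333333, f₆=33.
(h/3)·[f₀ + 4f₁ + 2f₂ + 4f₃ + 2f₄ + 4f₅ + f₆] = 0.222222·(-6) = -1.3333.

-1.3333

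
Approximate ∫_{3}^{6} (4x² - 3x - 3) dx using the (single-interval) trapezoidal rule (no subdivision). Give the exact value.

220.5

T = (b−a)/2 · [f(3) + f(6)] = 1.5·[24 + 123] = 220.5.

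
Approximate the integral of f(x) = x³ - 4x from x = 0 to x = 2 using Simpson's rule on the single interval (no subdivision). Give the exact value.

-4

S = (b−a)/6 · [f(0) + 4f(1) + f(2)] = 0.333333·[0 + 4·(-3) + 0] = -4.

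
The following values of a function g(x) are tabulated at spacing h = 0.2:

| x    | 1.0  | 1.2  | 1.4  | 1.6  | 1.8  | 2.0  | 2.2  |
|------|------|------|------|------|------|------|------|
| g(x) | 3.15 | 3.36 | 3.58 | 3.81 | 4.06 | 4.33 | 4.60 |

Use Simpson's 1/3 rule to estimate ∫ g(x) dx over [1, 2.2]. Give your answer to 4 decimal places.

4.6020

h = 0.2, n = 6.
(h/3)·[y₀ + 4y₁ + 2y₂ + 4y₃ + 2y₄ + 4y₅ + y₆] = 0.066667·(69.03) = 4.6020.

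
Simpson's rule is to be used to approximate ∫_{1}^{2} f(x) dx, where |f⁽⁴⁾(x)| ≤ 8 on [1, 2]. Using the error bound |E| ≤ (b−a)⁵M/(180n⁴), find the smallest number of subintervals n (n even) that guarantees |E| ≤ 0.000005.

10

Need 8/(180n⁴) ≤ 0.000005.
n⁴ ≥ 8/(180·0.000005) = 8888.89 ⇒ n ≥ 9.7098, so the smallest even n is 10. (n must be even for Simpson's rule.)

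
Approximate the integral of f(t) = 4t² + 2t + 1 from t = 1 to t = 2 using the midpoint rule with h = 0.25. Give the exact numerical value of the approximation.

h = (2 − 1)/4 = 0.25.
Midpoints m₁,…,m₄ = 1.125, 1.375, 1.625, 1.875.
f(m₁)=8.3125, f(m₂)=11.3125, f(m₃)=14.8125, f(m₄)=18.8125.
h·[f(m₁) + f(m₂) + f(m₃) + f(m₄)] = 0.25·(53.25) = 13.3125.

13.3125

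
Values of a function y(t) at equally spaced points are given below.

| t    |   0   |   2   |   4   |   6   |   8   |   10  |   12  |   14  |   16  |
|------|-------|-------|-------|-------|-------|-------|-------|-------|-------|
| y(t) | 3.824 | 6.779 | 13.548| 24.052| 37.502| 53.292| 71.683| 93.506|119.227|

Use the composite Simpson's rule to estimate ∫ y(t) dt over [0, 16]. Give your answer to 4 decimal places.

719.3553

h = 2, n = 8.
(h/3)·[y₀ + 4y₁ + 2y₂ + 4y₃ + 2y₄ + 4y₅ + 2y₆ + 4y₇ + y₈] = 0.666667·(1079.033) = 719.3553.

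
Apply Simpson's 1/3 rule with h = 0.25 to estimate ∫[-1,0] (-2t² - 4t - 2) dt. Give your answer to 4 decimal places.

h = (0 − (-1))/4 = 0.25.
Nodes t₀,…,t₄ = -1, -0.75, -0.5, -0.25, 0.
f(t) = -2t² - 4t - 2: f₀=0, f₁=-0.125, f₂=-0.5, f₃=-1.125, f₄=-2.
(h/3)·[f₀ + 4f₁ + 2f₂ + 4f₃ + f₄] = 0.083333·(-8) = -0.6667.

-0.6667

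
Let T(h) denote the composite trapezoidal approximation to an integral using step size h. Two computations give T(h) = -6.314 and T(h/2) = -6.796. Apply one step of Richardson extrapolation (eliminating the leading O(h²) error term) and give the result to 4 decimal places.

R = (4·T(h/2) − T(h)) / 3 = (4·(-6.796) − (-6.314))/3 = (-20.870)/3 = -6.9567.

-6.9567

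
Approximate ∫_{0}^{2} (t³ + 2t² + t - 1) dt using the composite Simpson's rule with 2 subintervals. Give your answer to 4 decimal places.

h = (2 − 0)/2 = 1.
Nodes t₀,…,t₂ = 0, 1, 2.
f(t) = t³ + 2t² + t - 1: f₀=-1, f₁=3, f₂=17.
(h/3)·[f₀ + 4f₁ + f₂] = 0.333333·(28) = 9.3333.

9.3333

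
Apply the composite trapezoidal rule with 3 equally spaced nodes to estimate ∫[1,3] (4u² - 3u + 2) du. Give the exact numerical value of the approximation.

h = (3 − 1)/2 = 1.
Nodes u₀,…,u₂ = 1, 2, 3.
f(u) = 4u² - 3u + 2: f₀=3, f₁=12, f₂=29.
(h/2)·[f₀ + 2f₁ + f₂] = 0.5·(56) = 28.

28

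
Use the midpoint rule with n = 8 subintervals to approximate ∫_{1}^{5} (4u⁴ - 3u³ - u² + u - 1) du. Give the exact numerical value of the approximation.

h = (5 − 1)/8 = 0.5.
Midpoints m₁,…,m₈ = 1.25, 1.75, 2.25, 2.75, 3.25, 3.75, 4.25, 4.75.
f(m₁)=2.59375, f(m₂)=19.125, f(m₃)=64.53125, f(m₄)=160.5625, f(m₅)=334.96875, f(m₆)=621.5, f(m₇)=1059.90625, f(m₈)=1695.9375.
h·[f(m₁) + f(m₂) + f(m₃) + f(m₄) + f(m₅) + f(m₆) + f(m₇) + f(m₈)] = 0.5·(3959.125) = 1979.5625.

1979.5625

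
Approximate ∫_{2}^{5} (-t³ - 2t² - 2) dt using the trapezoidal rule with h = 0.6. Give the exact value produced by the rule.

-238.5

h = (5 − 2)/5 = 0.6.
Nodes t₀,…,t₅ = 2, 2.6, 3.2, 3.8, 4.4, 5.
f(t) = -t³ - 2t² - 2: f₀=-18, f₁=-33.096, f₂=-55.248, f₃=-85.752, f₄=-125.904, f₅=-177.
(h/2)·[f₀ + 2f₁ + 2f₂ + 2f₃ + 2f₄ + f₅] = 0.3·(-795) = -238.5.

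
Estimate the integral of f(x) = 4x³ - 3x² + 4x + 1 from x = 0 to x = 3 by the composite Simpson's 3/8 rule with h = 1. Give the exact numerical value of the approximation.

h = (3 − 0)/3 = 1.
Nodes x₀,…,x₃ = 0, 1, 2, 3.
f(x) = 4x³ - 3x² + 4x + 1: f₀=1, f₁=6, f₂=29, f₃=94.
(3h/8)·[f₀ + 3f₁ + 3f₂ + f₃] = 0.375·(200) = 75.

75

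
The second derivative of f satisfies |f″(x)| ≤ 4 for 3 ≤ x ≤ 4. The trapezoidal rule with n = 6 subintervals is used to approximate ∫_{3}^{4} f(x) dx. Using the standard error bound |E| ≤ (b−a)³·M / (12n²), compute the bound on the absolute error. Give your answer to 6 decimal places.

0.009259

|E| ≤ (1)³·4 / (12·6²) = 4/432 = 0.009259.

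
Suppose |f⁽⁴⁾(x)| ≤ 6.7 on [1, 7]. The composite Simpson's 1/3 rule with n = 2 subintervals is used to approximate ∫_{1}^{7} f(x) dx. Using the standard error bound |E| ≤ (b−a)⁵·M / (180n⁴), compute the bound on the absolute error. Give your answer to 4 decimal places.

18.0900

|E| ≤ (6)⁵·6.7 / (180·2⁴) = 52099.2/2880 = 18.0900.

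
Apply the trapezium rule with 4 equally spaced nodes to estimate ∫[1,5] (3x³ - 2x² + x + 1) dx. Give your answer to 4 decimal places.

430.9630

h = (5 − 1)/3 = 1.333333.
Nodes x₀,…,x₃ = 1, 2.333333, 3.666667, 5.
f(x) = 3x³ - 2x² + x + 1: f₀=3, f₁=30.555556, f₂=125.666667, f₃=331.
(h/2)·[f₀ + 2f₁ + 2f₂ + f₃] = 0.666667·(646.444444) = 430.9630.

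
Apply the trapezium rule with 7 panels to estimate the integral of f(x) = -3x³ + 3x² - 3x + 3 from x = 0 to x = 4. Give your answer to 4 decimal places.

-143.2653

h = (4 − 0)/7 = 0.571429.
Nodes x₀,…,x₇ = 0, 0.571429, 1.142857, 1.714286, 2.285714, 2.857143, 3.428571, 4.
f(x) = -3x³ + 3x² - 3x + 3: f₀=3, f₁=1.705539, f₂=-0.988338, f₃=-8.440233, f₄=-24.008746, f₅=-51.052478, f₆=-92.930029, f₇=-153.
(h/2)·[f₀ + 2f₁ + 2f₂ + 2f₃ + 2f₄ + 2f₅ + 2f₆ + f₇] = 0.285714·(-501.428571) = -143.2653.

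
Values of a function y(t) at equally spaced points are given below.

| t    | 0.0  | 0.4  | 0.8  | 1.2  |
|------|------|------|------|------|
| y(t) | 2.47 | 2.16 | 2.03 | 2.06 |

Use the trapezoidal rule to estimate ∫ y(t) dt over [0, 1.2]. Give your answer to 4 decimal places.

h = 0.4, n = 3.
(h/2)·[y₀ + 2y₁ + 2y₂ + y₃] = 0.2·(12.91) = 2.5820.

2.5820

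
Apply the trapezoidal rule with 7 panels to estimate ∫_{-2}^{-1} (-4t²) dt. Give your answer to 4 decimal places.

h = (-1 − (-2))/7 = 0.142857.
Nodes t₀,…,t₇ = -2, -1.857143, -1.714286, -1.571429, -1.428571, -1.285714, -1.142857, -1.
f(t) = -4t²: f₀=-16, f₁=-13.795918, f₂=-11.755102, f₃=-9.877551, f₄=-8.163265, f₅=-6.612245, f₆=-5.224490, f₇=-4.
(h/2)·[f₀ + 2f₁ + 2f₂ + 2f₃ + 2f₄ + 2f₅ + 2f₆ + f₇] = 0.071429·(-130.857143) = -9.3469.

-9.3469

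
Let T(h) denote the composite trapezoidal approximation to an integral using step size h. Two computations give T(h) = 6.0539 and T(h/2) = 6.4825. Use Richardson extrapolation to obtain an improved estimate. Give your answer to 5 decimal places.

6.62537

R = (4·T(h/2) − T(h)) / 3 = (4·6.4825 − 6.0539)/3 = (19.8761)/3 = 6.62537.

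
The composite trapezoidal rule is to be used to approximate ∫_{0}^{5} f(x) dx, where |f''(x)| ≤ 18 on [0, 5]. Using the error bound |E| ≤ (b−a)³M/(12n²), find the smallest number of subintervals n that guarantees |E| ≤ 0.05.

Need 2250/(12n²) ≤ 0.05.
n² ≥ 2250/(12·0.05) = 3750 ⇒ n ≥ 61.2372, so the smallest n is 62.

62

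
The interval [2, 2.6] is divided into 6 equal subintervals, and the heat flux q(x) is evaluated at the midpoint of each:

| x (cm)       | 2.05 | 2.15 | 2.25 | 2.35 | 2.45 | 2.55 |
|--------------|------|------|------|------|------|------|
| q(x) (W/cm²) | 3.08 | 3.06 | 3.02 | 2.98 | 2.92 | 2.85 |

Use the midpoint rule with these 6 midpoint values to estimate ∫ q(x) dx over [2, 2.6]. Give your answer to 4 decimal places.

h = 0.1, n = 6.
h·[y(m₁) + y(m₂) + y(m₃) + y(m₄) + y(m₅) + y(m₆)] = 0.1·(17.91) = 1.7910.

1.7910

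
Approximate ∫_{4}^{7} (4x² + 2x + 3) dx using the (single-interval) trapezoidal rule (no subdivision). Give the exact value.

432

T = (b−a)/2 · [f(4) + f(7)] = 1.5·[75 + 213] = 432.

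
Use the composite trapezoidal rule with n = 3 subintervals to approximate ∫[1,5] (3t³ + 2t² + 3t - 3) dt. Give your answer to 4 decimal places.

h = (5 − 1)/3 = 1.333333.
Nodes t₀,…,t₃ = 1, 2.333333, 3.666667, 5.
f(t) = 3t³ + 2t² + 3t - 3: f₀=5, f₁=53, f₂=182.777778, f₃=437.
(h/2)·[f₀ + 2f₁ + 2f₂ + f₃] = 0.666667·(913.555556) = 609.0370.

609.0370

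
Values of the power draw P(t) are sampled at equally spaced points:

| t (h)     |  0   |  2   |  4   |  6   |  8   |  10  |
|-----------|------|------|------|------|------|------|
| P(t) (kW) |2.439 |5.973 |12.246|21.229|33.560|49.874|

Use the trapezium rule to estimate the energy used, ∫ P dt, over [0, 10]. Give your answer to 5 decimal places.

h = 2, n = 5.
(h/2)·[y₀ + 2y₁ + 2y₂ + 2y₃ + 2y₄ + y₅] = 1·(198.329) = 198.32900.

198.32900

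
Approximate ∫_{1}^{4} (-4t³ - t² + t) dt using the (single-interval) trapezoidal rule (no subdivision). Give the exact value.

-408

T = (b−a)/2 · [f(1) + f(4)] = 1.5·[(-4) + (-268)] = -408.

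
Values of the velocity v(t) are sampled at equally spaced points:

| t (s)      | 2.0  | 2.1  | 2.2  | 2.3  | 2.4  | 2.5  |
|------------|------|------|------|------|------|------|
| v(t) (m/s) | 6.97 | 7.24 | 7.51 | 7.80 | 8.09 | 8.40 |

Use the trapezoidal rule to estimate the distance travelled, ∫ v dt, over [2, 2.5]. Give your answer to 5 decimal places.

h = 0.1, n = 5.
(h/2)·[y₀ + 2y₁ + 2y₂ + 2y₃ + 2y₄ + y₅] = 0.05·(76.65) = 3.83250.

3.83250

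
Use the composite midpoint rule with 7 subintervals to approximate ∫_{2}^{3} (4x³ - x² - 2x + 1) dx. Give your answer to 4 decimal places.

54.6173

h = (3 − 2)/7 = 0.142857.
Midpoints m₁,…,m₇ = 2.071429, 2.214286, 2.357143, 2.5, 2.642857, 2.785714, 2.928571.
f(m₁)=28.118805, f(m₂)=35.095481, f(m₃)=43.115889, f(m₄)=52.25, f(m₅)=62.567784, f(m₆)=74.139213, f(m₇)=87.034257.
h·[f(m₁) + f(m₂) + f(m₃) + f(m₄) + f(m₅) + f(m₆) + f(m₇)] = 0.142857·(382.321429) = 54.6173.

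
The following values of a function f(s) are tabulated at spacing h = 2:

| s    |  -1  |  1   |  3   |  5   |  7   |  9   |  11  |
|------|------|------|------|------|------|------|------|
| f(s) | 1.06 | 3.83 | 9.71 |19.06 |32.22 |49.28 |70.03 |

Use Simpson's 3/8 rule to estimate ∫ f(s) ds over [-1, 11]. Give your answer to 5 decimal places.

295.74750

h = 2, n = 6.
(3h/8)·[y₀ + 3y₁ + 3y₂ + 2y₃ + 3y₄ + 3y₅ + y₆] = 0.75·(394.33) = 295.74750.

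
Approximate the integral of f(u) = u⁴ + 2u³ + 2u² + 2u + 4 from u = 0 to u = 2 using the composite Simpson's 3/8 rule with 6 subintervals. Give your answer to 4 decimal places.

31.7407

h = (2 − 0)/6 = 0.333333.
Nodes u₀,…,u₆ = 0, 0.333333, 0.666667, 1, 1.333333, 1.666667, 2.
f(u) = u⁴ + 2u³ + 2u² + 2u + 4: f₀=4, f₁=4.975309, f₂=7.012346, f₃=11, f₄=18.123457, f₅=29.864198, f₆=48.
(3h/8)·[f₀ + 3f₁ + 3f₂ + 2f₃ + 3f₄ + 3f₅ + f₆] = 0.125·(253.925926) = 31.7407.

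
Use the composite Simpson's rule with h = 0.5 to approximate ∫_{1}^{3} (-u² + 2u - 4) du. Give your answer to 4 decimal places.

h = (3 − 1)/4 = 0.5.
Nodes u₀,…,u₄ = 1, 1.5, 2, 2.5, 3.
f(u) = -u² + 2u - 4: f₀=-3, f₁=-3.25, f₂=-4, f₃=-5.25, f₄=-7.
(h/3)·[f₀ + 4f₁ + 2f₂ + 4f₃ + f₄] = 0.166667·(-52) = -8.6667.

-8.6667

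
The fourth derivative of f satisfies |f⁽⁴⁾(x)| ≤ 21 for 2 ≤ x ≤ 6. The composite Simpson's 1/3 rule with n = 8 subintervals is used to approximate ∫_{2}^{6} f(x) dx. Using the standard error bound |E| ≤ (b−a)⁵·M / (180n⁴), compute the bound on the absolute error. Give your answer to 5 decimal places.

0.02917

|E| ≤ (4)⁵·21 / (180·8⁴) = 21504/737280 = 0.02917.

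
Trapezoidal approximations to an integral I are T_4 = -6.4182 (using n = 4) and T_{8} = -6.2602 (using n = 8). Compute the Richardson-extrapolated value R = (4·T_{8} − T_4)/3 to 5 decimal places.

-6.20753

R = (4·T_{8} − T_4) / 3 = (4·(-6.2602) − (-6.4182))/3 = (-18.6226)/3 = -6.20753.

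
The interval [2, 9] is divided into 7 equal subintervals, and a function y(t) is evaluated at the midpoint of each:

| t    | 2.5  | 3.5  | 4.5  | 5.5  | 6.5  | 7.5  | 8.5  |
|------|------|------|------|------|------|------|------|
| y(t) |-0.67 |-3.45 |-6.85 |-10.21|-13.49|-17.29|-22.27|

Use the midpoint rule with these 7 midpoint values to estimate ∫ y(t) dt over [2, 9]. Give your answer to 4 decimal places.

h = 1, n = 7.
h·[y(m₁) + y(m₂) + y(m₃) + y(m₄) + y(m₅) + y(m₆) + y(m₇)] = 1·(-74.23) = -74.2300.

-74.2300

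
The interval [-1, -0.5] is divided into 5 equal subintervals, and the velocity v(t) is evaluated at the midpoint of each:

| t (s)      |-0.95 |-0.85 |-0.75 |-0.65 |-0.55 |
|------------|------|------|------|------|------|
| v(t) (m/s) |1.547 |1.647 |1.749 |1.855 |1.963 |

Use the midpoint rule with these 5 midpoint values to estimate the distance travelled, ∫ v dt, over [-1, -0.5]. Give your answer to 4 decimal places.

0.8761

h = 0.1, n = 5.
h·[y(m₁) + y(m₂) + y(m₃) + y(m₄) + y(m₅)] = 0.1·(8.761) = 0.8761.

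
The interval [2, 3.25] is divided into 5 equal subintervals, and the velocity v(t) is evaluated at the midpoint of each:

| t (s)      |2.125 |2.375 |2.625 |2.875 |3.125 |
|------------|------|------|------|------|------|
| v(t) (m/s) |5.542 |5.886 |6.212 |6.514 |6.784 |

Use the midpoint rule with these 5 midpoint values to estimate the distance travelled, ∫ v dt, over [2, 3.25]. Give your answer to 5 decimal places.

h = 0.25, n = 5.
h·[y(m₁) + y(m₂) + y(m₃) + y(m₄) + y(m₅)] = 0.25·(30.938) = 7.73450.

7.73450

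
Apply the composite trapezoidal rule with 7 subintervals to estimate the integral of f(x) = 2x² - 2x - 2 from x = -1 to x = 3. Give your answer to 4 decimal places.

h = (3 − (-1))/7 = 0.571429.
Nodes x₀,…,x₇ = -1, -0.428571, 0.142857, 0.714286, 1.285714, 1.857143, 2.428571, 3.
f(x) = 2x² - 2x - 2: f₀=2, f₁=-0.775510, f₂=-2.244898, f₃=-2.408163, f₄=-1.265306, f₅=1.183673, f₆=4.938776, f₇=10.
(h/2)·[f₀ + 2f₁ + 2f₂ + 2f₃ + 2f₄ + 2f₅ + 2f₆ + f₇] = 0.285714·(10.857143) = 3.1020.

3.1020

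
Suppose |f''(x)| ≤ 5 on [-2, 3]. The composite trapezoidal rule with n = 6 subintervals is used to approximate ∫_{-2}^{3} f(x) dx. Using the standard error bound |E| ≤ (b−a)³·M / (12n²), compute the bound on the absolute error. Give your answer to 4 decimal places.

1.4468

|E| ≤ (5)³·5 / (12·6²) = 625/432 = 1.4468.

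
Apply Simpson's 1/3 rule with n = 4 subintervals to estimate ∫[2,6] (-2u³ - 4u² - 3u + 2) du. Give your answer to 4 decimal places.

-957.3333

h = (6 − 2)/4 = 1.
Nodes u₀,…,u₄ = 2, 3, 4, 5, 6.
f(u) = -2u³ - 4u² - 3u + 2: f₀=-36, f₁=-97, f₂=-202, f₃=-363, f₄=-592.
(h/3)·[f₀ + 4f₁ + 2f₂ + 4f₃ + f₄] = 0.333333·(-2872) = -957.3333.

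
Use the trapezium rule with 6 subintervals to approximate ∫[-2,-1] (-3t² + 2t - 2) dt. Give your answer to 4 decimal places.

-12.0139

h = (-1 − (-2))/6 = 0.166667.
Nodes t₀,…,t₆ = -2, -1.833333, -1.666667, -1.5, -1.333333, -1.166667, -1.
f(t) = -3t² + 2t - 2: f₀=-18, f₁=-15.75, f₂=-13.666667, f₃=-11.75, f₄=-10, f₅=-8.416667, f₆=-7.
(h/2)·[f₀ + 2f₁ + 2f₂ + 2f₃ + 2f₄ + 2f₅ + f₆] = 0.083333·(-144.166667) = -12.0139.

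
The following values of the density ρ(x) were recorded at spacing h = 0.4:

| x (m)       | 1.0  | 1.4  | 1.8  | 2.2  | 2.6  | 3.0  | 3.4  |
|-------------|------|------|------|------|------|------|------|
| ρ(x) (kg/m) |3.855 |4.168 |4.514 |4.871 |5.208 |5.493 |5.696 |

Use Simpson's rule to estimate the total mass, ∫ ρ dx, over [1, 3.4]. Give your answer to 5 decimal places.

h = 0.4, n = 6.
(h/3)·[y₀ + 4y₁ + 2y₂ + 4y₃ + 2y₄ + 4y₅ + y₆] = 0.133333·(87.123) = 11.61640.

11.61640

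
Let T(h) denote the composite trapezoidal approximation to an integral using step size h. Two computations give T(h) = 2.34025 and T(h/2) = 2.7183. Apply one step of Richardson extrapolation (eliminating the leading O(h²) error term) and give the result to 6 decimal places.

2.844317

R = (4·T(h/2) − T(h)) / 3 = (4·2.7183 − 2.34025)/3 = (8.53295)/3 = 2.844317.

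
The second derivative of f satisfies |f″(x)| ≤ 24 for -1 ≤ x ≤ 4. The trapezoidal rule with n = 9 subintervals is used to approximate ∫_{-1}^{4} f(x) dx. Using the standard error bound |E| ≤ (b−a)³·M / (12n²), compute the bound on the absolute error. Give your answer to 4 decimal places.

|E| ≤ (5)³·24 / (12·9²) = 3000/972 = 3.0864.

3.0864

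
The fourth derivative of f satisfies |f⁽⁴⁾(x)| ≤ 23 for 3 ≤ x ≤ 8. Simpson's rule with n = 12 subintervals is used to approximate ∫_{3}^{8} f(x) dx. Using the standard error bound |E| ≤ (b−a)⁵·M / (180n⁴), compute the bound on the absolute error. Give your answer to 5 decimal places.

|E| ≤ (5)⁵·23 / (180·12⁴) = 71875/3732480 = 0.01926.

0.01926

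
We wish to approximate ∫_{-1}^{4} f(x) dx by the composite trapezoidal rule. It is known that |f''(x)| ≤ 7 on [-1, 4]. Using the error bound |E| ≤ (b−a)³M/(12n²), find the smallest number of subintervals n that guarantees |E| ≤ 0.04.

Need 875/(12n²) ≤ 0.04.
n² ≥ 875/(12·0.04) = 1822.92 ⇒ n ≥ 42.6956, so the smallest n is 43.

43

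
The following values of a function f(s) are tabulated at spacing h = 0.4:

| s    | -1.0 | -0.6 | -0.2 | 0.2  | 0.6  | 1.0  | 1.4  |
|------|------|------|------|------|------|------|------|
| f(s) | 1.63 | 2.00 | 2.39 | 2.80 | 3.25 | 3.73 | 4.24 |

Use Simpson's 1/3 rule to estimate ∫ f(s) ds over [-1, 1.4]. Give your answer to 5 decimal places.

6.83600

h = 0.4, n = 6.
(h/3)·[y₀ + 4y₁ + 2y₂ + 4y₃ + 2y₄ + 4y₅ + y₆] = 0.133333·(51.27) = 6.83600.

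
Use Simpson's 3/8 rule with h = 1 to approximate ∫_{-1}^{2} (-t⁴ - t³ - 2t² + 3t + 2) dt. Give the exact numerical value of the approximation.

-6.75

h = (2 − (-1))/3 = 1.
Nodes t₀,…,t₃ = -1, 0, 1, 2.
f(t) = -t⁴ - t³ - 2t² + 3t + 2: f₀=-3, f₁=2, f₂=1, f₃=-24.
(3h/8)·[f₀ + 3f₁ + 3f₂ + f₃] = 0.375·(-18) = -6.75.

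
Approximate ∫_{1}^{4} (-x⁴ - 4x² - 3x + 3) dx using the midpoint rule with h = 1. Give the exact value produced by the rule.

h = (4 − 1)/3 = 1.
Midpoints m₁,…,m₃ = 1.5, 2.5, 3.5.
f(m₁)=-15.5625, f(m₂)=-68.5625, f(m₃)=-206.5625.
h·[f(m₁) + f(m₂) + f(m₃)] = 1·(-290.6875) = -290.6875.

-290.6875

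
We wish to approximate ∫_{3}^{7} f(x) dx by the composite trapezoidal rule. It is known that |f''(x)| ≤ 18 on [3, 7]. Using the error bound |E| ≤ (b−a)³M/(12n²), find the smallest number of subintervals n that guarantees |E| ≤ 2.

7

Need 1152/(12n²) ≤ 2.
n² ≥ 1152/(12·2) = 48 ⇒ n ≥ 6.9282, so the smallest n is 7.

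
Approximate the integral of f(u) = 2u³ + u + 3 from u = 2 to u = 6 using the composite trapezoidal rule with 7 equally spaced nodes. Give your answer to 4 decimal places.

h = (6 − 2)/6 = 0.666667.
Nodes u₀,…,u₆ = 2, 2.666667, 3.333333, 4, 4.666667, 5.333333, 6.
f(u) = 2u³ + u + 3: f₀=21, f₁=43.592593, f₂=80.407407, f₃=135, f₄=210.925926, f₅=311.740741, f₆=441.
(h/2)·[f₀ + 2f₁ + 2f₂ + 2f₃ + 2f₄ + 2f₅ + f₆] = 0.333333·(2025.333333) = 675.1111.

675.1111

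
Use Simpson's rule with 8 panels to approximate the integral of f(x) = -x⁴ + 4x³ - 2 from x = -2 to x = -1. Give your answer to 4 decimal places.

h = (-1 − (-2))/8 = 0.125.
Nodes x₀,…,x₈ = -2, -1.875, -1.75, -1.625, -1.5, -1.375, -1.25, -1.125, -1.
f(x) = -x⁴ + 4x³ - 2: f₀=-50, f₁=-40.726806640625, f₂=-32.81640625, f₃=-26.136962890625, f₄=-20.5625, f₅=-15.972900390625, f₆=-12.25390625, f₇=-9.297119140625, f₈=-7.
(h/3)·[f₀ + 4f₁ + 2f₂ + 4f₃ + 2f₄ + 4f₅ + 2f₆ + 4f₇ + f₈] = 0.041667·(-556.80078125) = -23.2000.

-23.2000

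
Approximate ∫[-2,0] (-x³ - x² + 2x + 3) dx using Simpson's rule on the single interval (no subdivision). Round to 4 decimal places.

3.3333

S = (b−a)/6 · [f(-2) + 4f(-1) + f(0)] = 0.333333·[3 + 4·1 + 3] = 3.3333.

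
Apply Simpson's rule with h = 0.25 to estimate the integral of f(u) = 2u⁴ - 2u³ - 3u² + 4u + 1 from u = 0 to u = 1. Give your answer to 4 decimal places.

1.9010

h = (1 − 0)/4 = 0.25.
Nodes u₀,…,u₄ = 0, 0.25, 0.5, 0.75, 1.
f(u) = 2u⁴ - 2u³ - 3u² + 4u + 1: f₀=1, f₁=1.7890625, f₂=2.125, f₃=2.1015625, f₄=2.
(h/3)·[f₀ + 4f₁ + 2f₂ + 4f₃ + f₄] = 0.083333·(22.8125) = 1.9010.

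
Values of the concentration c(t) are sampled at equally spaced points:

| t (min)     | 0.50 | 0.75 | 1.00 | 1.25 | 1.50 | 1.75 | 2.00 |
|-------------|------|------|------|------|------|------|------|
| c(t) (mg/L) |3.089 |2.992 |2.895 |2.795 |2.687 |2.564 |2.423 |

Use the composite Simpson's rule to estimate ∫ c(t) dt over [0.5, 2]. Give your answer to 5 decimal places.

h = 0.25, n = 6.
(h/3)·[y₀ + 4y₁ + 2y₂ + 4y₃ + 2y₄ + 4y₅ + y₆] = 0.083333·(50.080) = 4.17333.

4.17333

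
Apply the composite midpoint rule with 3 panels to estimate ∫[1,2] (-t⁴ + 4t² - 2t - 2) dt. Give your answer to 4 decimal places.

-1.7744

h = (2 − 1)/3 = 0.333333.
Midpoints m₁,…,m₃ = 1.166667, 1.5, 1.833333.
f(m₁)=-0.741512, f(m₂)=-1.0625, f(m₃)=-3.519290.
h·[f(m₁) + f(m₂) + f(m₃)] = 0.333333·(-5.323302) = -1.7744.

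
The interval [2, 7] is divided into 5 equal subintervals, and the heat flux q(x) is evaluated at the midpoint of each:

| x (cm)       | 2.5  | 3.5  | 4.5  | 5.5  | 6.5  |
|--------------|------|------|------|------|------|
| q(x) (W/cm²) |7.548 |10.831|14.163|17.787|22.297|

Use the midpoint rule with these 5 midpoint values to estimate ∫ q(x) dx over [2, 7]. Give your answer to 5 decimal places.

72.62600

h = 1, n = 5.
h·[y(m₁) + y(m₂) + y(m₃) + y(m₄) + y(m₅)] = 1·(72.626) = 72.62600.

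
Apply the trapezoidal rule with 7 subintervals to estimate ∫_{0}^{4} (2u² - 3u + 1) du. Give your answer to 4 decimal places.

h = (4 − 0)/7 = 0.571429.
Nodes u₀,…,u₇ = 0, 0.571429, 1.142857, 1.714286, 2.285714, 2.857143, 3.428571, 4.
f(u) = 2u² - 3u + 1: f₀=1, f₁=-0.061224, f₂=0.183673, f₃=1.734694, f₄=4.591837, f₅=8.755102, f₆=14.224490, f₇=21.
(h/2)·[f₀ + 2f₁ + 2f₂ + 2f₃ + 2f₄ + 2f₅ + 2f₆ + f₇] = 0.285714·(80.857143) = 23.1020.

23.1020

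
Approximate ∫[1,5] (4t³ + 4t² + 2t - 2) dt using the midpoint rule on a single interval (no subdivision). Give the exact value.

M = (b−a)·f(3) = 4·(148) = 592.

592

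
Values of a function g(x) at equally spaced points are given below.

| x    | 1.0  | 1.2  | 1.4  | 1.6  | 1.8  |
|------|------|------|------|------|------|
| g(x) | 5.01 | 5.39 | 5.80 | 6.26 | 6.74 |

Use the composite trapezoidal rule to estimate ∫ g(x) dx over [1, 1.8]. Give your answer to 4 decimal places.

h = 0.2, n = 4.
(h/2)·[y₀ + 2y₁ + 2y₂ + 2y₃ + y₄] = 0.1·(46.65) = 4.6650.

4.6650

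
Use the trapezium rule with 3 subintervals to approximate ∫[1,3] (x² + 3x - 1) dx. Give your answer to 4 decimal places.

h = (3 − 1)/3 = 0.666667.
Nodes x₀,…,x₃ = 1, 1.666667, 2.333333, 3.
f(x) = x² + 3x - 1: f₀=3, f₁=6.777778, f₂=11.444444, f₃=17.
(h/2)·[f₀ + 2f₁ + 2f₂ + f₃] = 0.333333·(56.444444) = 18.8148.

18.8148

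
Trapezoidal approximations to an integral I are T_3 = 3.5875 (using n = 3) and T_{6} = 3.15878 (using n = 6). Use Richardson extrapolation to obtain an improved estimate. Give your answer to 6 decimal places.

R = (4·T_{6} − T_3) / 3 = (4·3.15878 − 3.5875)/3 = (9.04762)/3 = 3.015873.

3.015873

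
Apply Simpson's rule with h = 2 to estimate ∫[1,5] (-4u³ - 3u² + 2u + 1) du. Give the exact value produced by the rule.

h = (5 − 1)/2 = 2.
Nodes u₀,…,u₂ = 1, 3, 5.
f(u) = -4u³ - 3u² + 2u + 1: f₀=-4, f₁=-128, f₂=-564.
(h/3)·[f₀ + 4f₁ + f₂] = 0.666667·(-1080) = -720.

-720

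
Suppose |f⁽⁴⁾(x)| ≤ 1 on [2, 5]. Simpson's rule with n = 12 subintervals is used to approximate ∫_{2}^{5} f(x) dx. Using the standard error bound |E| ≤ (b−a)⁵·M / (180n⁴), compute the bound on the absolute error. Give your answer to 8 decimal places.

0.00006510

|E| ≤ (3)⁵·1 / (180·12⁴) = 243/3732480 = 0.00006510.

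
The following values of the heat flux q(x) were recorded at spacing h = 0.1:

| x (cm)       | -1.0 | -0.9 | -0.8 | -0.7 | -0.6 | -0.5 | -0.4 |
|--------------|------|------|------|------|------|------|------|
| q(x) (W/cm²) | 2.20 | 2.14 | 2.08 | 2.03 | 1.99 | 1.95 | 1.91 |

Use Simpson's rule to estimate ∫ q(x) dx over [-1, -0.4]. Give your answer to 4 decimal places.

1.2243

h = 0.1, n = 6.
(h/3)·[y₀ + 4y₁ + 2y₂ + 4y₃ + 2y₄ + 4y₅ + y₆] = 0.033333·(36.73) = 1.2243.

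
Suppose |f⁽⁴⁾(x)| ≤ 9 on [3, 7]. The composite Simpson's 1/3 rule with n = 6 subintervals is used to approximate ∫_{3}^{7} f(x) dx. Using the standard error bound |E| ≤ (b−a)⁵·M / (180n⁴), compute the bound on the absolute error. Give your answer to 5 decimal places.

|E| ≤ (4)⁵·9 / (180·6⁴) = 9216/233280 = 0.03951.

0.03951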